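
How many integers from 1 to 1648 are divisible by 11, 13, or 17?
⌊1648/11⌋+⌊1648/13⌋+⌊1648/17⌋ - ⌊1648/143⌋-⌊1648/187⌋-⌊1648/221⌋ + ⌊1648/2431⌋ = 149+126+96 - 11-8-7 + 0 = 345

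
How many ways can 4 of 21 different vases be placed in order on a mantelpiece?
P(21,4) = 21!/(21-4)! = 143640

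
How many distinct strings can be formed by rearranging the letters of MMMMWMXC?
8! / (1! × 1! × 1! × 5!) = 336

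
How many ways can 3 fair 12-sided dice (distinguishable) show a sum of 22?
Coefficient of x^22 in (x + x² + ... + x^12)^3. By inclusion-exclusion on dice exceeding 12: Σ_j (-1)^j C(3,j)·C(22-1-12j, 2) = C(3,0)·C(21,2) - C(3,1)·C(9,2) = 1·210 - 3·36 = 102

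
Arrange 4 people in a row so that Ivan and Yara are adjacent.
Treat as block: (4-1)! × 2! = 6 × 2 = 12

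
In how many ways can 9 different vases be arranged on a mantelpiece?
9! = 362880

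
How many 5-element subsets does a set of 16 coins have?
C(16,5) = 16!/(5!×11!) = 4368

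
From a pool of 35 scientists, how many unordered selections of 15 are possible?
C(35,15) = 35!/(15!×20!) = 3247943160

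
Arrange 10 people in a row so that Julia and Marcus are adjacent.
Treat as block: (10-1)! × 2! = 362880 × 2 = 725760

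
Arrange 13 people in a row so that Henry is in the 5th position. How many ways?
Fix one position: (13-1)! = 479001600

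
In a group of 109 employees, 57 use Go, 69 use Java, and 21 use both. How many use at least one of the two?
|A∪B| = |A| + |B| - |A∩B| = 57 + 69 - 21 = 105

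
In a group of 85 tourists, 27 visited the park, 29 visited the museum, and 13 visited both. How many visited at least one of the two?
|A∪B| = |A| + |B| - |A∩B| = 27 + 29 - 13 = 43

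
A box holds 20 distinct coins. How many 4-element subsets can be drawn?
C(20,4) = 20!/(4!×16!) = 4845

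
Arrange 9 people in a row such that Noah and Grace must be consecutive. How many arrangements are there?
Treat the 2 as one block: (9-2+1)! × 2! = 40320 × 2 = 80640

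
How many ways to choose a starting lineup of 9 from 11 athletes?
C(11,9) = 11!/(9!×2!) = 55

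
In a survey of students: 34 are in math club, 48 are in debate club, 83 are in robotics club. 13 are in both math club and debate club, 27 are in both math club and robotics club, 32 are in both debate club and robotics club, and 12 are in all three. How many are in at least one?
|A∪B∪C| = 34+48+83-13-27-32+12 = 105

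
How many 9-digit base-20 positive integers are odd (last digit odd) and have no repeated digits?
Last∈{1,3,5,7,9,11,13,15,17,19}. Last=0: 0. Last nonzero: 10×18×P(18,7) = 28870732800. Total = 28870732800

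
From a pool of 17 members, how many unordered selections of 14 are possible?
C(17,14) = 17!/(14!×3!) = 680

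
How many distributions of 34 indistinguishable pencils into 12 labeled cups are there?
C(34+12-1, 12-1) = C(45, 11) = 10150595910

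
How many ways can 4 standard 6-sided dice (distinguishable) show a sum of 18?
Coefficient of x^18 in (x + x² + ... + x^6)^4. By inclusion-exclusion on dice exceeding 6: Σ_j (-1)^j C(4,j)·C(18-1-6j, 3) = C(4,0)·C(17,3) - C(4,1)·C(11,3) + C(4,2)·C(5,3) = 1·680 - 4·165 + 6·10 = 80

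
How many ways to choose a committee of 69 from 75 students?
C(75,69) = 75!/(69!×6!) = 201359550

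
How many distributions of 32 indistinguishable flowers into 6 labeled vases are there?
C(32+6-1, 6-1) = C(37, 5) = 435897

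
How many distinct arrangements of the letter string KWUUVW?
6! / (1! × 2! × 1! × 2!) = 180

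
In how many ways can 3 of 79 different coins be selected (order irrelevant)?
C(79,3) = 79!/(3!×76!) = 79079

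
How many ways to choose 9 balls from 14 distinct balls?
C(14,9) = 14!/(9!×5!) = 2002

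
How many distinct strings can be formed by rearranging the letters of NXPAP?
5! / (1! × 2! × 1! × 1!) = 60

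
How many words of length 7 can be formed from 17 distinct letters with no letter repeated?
P(17,7) = 17!/(17-7)! = 98017920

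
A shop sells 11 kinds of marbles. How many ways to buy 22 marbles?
C(22+11-1, 11-1) = C(32, 10) = 64512240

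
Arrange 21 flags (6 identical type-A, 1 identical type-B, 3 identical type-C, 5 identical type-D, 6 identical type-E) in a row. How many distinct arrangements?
21! / (6! × 1! × 3! × 5! × 6!) = 136882025280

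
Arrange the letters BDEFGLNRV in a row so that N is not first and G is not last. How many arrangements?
By inclusion-exclusion: 9! - 2×(9-1)! + (9-2)! = 362880 - 80640 + 5040 = 287280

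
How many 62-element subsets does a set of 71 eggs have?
C(71,62) = 71!/(62!×9!) = 74473879480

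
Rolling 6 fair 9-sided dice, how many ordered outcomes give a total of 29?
Coefficient of x^29 in (x + x² + ... + x^9)^6. By inclusion-exclusion on dice exceeding 9: Σ_j (-1)^j C(6,j)·C(29-1-9j, 5) = C(6,0)·C(28,5) - C(6,1)·C(19,5) + C(6,2)·C(10,5) = 1·98280 - 6·11628 + 15·252 = 32292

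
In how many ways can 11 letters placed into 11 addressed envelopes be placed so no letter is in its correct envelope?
!11 = Σ_{j=0}^{11} (-1)^j·11!/j! = 39916800 - 39916800 + 19958400 - 6652800 + 1663200 - 332640 + 55440 - 7920 + 990 - 110 + 11 - 1 = 14684570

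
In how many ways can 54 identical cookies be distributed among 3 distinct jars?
C(54+3-1, 3-1) = C(56, 2) = 1540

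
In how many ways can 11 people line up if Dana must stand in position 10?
Fix one position: (11-1)! = 3628800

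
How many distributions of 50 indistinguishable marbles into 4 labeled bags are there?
C(50+4-1, 4-1) = C(53, 3) = 23426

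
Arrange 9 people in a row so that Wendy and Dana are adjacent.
Treat as block: (9-1)! × 2! = 40320 × 2 = 80640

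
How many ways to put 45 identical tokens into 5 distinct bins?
C(45+5-1, 5-1) = C(49, 4) = 211876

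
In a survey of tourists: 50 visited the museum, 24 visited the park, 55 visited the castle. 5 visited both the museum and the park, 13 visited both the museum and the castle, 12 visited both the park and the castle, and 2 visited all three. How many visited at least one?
|A∪B∪C| = 50+24+55-5-13-12+2 = 101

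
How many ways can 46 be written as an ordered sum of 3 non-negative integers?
C(46+3-1, 3-1) = C(48, 2) = 1128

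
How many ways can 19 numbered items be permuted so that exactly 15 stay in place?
Choose the 15 fixed points C(19,15) = 3876, derange the rest: !4 = Σ_{j=0}^{4} (-1)^j·4!/j! = 24 - 24 + 12 - 4 + 1 = 9. Product = 3876 × 9 = 34884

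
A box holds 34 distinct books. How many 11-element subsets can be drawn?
C(34,11) = 34!/(11!×23!) = 286097760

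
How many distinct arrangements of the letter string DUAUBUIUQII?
11! / (1! × 3! × 1! × 1! × 4! × 1!) = 277200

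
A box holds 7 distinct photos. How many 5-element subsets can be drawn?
C(7,5) = 7!/(5!×2!) = 21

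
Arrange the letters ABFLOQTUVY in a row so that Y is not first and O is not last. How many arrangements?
By inclusion-exclusion: 10! - 2×(10-1)! + (10-2)! = 3628800 - 725760 + 40320 = 2943360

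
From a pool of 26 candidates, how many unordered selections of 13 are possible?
C(26,13) = 26!/(13!×13!) = 10400600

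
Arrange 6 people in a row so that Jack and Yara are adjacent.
Treat as block: (6-1)! × 2! = 120 × 2 = 240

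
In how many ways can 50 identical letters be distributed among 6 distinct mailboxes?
C(50+6-1, 6-1) = C(55, 5) = 3478761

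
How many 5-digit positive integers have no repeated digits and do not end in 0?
Last digit: 9 nonzero choices. First digit: 8 (nonzero, ≠last). Middle 3: P(8,3) = 336. Total = 24192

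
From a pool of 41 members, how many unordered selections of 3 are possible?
C(41,3) = 41!/(3!×38!) = 10660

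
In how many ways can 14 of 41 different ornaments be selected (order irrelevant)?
C(41,14) = 41!/(14!×27!) = 35240152720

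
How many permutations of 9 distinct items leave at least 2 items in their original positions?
Exactly j fixed points: C(9,j)·!(9-j); sum over j ≥ 2 (derangement numbers via !m = (m-1)·(!(m-1) + !(m-2)): !0..!7 = 1, 0, 1, 2, 9, 44, 265, 1854). Σ_{j=2}^{9} C(9,j)·!(9-j) = C(9,2)·!7 + C(9,3)·!6 + C(9,4)·!5 + C(9,5)·!4 + C(9,6)·!3 + C(9,7)·!2 + C(9,8)·!1 + C(9,9)·!0 = 36·1854 + 84·265 + 126·44 + 126·9 + 84·2 + 36·1 + 9·0 + 1·1 = 95887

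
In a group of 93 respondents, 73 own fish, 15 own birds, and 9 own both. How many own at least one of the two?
|A∪B| = |A| + |B| - |A∩B| = 73 + 15 - 9 = 79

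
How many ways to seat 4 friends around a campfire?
Circular: fix one position, arrange the rest. (4-1)! = 6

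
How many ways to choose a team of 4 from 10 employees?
C(10,4) = 10!/(4!×6!) = 210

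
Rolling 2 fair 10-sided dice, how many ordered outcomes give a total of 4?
Coefficient of x^4 in (x + x² + ... + x^10)^2. By inclusion-exclusion on dice exceeding 10: Σ_j (-1)^j C(2,j)·C(4-1-10j, 1) = C(2,0)·C(3,1) = 1·3 = 3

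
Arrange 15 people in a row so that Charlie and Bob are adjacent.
Treat as block: (15-1)! × 2! = 87178291200 × 2 = 174356582400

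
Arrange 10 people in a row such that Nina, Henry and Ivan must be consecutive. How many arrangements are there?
Treat the 3 as one block: (10-3+1)! × 3! = 40320 × 6 = 241920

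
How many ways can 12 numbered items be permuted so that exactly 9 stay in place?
Choose the 9 fixed points C(12,9) = 220, derange the rest: !3 = Σ_{j=0}^{3} (-1)^j·3!/j! = 6 - 6 + 3 - 1 = 2. Product = 220 × 2 = 440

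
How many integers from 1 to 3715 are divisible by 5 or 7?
⌊3715/5⌋ + ⌊3715/7⌋ - ⌊3715/35⌋ = 743 + 530 - 106 = 1167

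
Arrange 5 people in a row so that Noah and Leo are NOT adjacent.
Total - adjacent = 5! - (5-1)!×2 = 120 - 48 = 72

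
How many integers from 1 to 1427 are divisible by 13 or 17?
⌊1427/13⌋ + ⌊1427/17⌋ - ⌊1427/221⌋ = 109 + 83 - 6 = 186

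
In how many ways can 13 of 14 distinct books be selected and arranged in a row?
P(14,13) = 14!/(14-13)! = 87178291200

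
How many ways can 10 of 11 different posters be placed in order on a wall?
P(11,10) = 11!/(11-10)! = 39916800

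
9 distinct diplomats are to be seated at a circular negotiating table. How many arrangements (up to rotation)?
Circular: fix one position, arrange the rest. (9-1)! = 40320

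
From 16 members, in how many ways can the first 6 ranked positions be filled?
P(16,6) = 16!/(16-6)! = 5765760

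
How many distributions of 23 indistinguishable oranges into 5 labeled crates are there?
C(23+5-1, 5-1) = C(27, 4) = 17550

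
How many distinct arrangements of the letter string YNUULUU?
7! / (1! × 1! × 1! × 4!) = 210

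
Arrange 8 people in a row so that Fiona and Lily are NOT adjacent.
Total - adjacent = 8! - (8-1)!×2 = 40320 - 10080 = 30240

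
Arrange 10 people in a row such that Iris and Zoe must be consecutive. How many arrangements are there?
Treat the 2 as one block: (10-2+1)! × 2! = 362880 × 2 = 725760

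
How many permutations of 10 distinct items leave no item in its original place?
!10 = Σ_{j=0}^{10} (-1)^j·10!/j! = 3628800 - 3628800 + 1814400 - 604800 + 151200 - 30240 + 5040 - 720 + 90 - 10 + 1 = 1334961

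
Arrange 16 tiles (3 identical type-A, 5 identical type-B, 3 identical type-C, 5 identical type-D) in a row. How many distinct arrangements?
16! / (3! × 5! × 3! × 5!) = 40360320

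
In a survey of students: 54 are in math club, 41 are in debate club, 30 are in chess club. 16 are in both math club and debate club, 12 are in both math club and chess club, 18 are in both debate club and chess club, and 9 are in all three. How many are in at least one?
|A∪B∪C| = 54+41+30-16-12-18+9 = 88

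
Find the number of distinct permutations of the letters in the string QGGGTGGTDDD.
11! / (1! × 3! × 2! × 5!) = 27720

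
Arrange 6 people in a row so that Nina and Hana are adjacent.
Treat as block: (6-1)! × 2! = 120 × 2 = 240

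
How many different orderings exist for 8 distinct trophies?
8! = 40320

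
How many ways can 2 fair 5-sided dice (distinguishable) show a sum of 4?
Coefficient of x^4 in (x + x² + ... + x^5)^2. By inclusion-exclusion on dice exceeding 5: Σ_j (-1)^j C(2,j)·C(4-1-5j, 1) = C(2,0)·C(3,1) = 1·3 = 3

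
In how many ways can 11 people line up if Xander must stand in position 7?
Fix one position: (11-1)! = 3628800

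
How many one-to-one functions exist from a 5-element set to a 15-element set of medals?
P(15,5) = 15!/(15-5)! = 360360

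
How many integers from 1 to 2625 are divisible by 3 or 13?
⌊2625/3⌋ + ⌊2625/13⌋ - ⌊2625/39⌋ = 875 + 201 - 67 = 1009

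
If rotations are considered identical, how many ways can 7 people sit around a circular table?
Circular: fix one position, arrange the rest. (7-1)! = 720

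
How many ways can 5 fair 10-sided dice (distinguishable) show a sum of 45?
Coefficient of x^45 in (x + x² + ... + x^10)^5. By inclusion-exclusion on dice exceeding 10: Σ_j (-1)^j C(5,j)·C(45-1-10j, 4) = C(5,0)·C(44,4) - C(5,1)·C(34,4) + C(5,2)·C(24,4) - C(5,3)·C(14,4) + C(5,4)·C(4,4) = 1·135751 - 5·46376 + 10·10626 - 10·1001 + 5·1 = 126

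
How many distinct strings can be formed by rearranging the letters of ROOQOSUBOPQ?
11! / (4! × 1! × 1! × 1! × 2! × 1! × 1!) = 831600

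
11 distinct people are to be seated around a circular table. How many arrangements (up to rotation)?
Circular: fix one position, arrange the rest. (11-1)! = 3628800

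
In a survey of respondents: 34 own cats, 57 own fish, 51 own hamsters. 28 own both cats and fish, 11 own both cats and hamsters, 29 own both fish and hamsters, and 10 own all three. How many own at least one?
|A∪B∪C| = 34+57+51-28-11-29+10 = 84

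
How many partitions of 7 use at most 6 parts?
By conjugation, equals partitions of 7 into parts ≤ 6. Let r_j(i) = number of partitions of i into parts ≤ j, for i = 0..7. r_1(i) = 1 for all i; r_j(i) = r_{j-1}(i) + r_j(i-j). Rows j = 2..6: ≤2: 1 1 2 2 3 3 4 4; ≤3: 1 1 2 3 4 5 7 8; ≤4: 1 1 2 3 5 6 9 11; ≤5: 1 1 2 3 5 7 10 13; ≤6: 1 1 2 3 5 7 11 14. r_6(7) = 14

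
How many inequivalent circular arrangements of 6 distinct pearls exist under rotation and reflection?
(6-1)!/2 = 120/2 = 60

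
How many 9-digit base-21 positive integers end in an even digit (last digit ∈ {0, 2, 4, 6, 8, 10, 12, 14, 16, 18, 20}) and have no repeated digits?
Last∈{0,2,4,6,8,10,12,14,16,18,20}. Last=0: 5079110400. Last nonzero: 10×19×P(19,7) = 48251548800. Total = 53330659200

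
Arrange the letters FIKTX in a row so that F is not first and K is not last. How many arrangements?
By inclusion-exclusion: 5! - 2×(5-1)! + (5-2)! = 120 - 48 + 6 = 78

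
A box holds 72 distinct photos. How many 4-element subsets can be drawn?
C(72,4) = 72!/(4!×68!) = 1028790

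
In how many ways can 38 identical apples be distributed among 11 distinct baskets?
C(38+11-1, 11-1) = C(48, 10) = 6540715896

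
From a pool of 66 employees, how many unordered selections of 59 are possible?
C(66,59) = 66!/(59!×7!) = 778789440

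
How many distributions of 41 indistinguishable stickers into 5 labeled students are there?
C(41+5-1, 5-1) = C(45, 4) = 148995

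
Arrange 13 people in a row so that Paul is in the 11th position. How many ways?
Fix one position: (13-1)! = 479001600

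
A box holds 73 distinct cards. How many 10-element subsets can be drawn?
C(73,10) = 73!/(10!×63!) = 621324937376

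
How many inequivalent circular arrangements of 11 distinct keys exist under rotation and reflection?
(11-1)!/2 = 3628800/2 = 1814400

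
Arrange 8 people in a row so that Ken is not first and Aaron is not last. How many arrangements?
By inclusion-exclusion: 8! - 2×(8-1)! + (8-2)! = 40320 - 10080 + 720 = 30960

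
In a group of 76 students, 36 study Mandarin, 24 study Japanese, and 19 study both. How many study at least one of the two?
|A∪B| = |A| + |B| - |A∩B| = 36 + 24 - 19 = 41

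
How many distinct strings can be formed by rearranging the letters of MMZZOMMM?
8! / (2! × 1! × 5!) = 168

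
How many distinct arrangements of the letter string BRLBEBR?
7! / (1! × 2! × 1! × 3!) = 420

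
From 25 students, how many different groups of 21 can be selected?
C(25,21) = 25!/(21!×4!) = 12650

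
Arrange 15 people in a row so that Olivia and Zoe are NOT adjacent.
Total - adjacent = 15! - (15-1)!×2 = 1307674368000 - 174356582400 = 1133317785600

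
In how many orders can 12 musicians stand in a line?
12! = 479001600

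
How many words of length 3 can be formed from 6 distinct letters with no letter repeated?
P(6,3) = 6!/(6-3)! = 120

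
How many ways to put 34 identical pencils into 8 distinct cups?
C(34+8-1, 8-1) = C(41, 7) = 22481940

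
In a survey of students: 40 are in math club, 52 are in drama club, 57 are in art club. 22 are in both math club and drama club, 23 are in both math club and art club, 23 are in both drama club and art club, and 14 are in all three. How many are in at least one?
|A∪B∪C| = 40+52+57-22-23-23+14 = 95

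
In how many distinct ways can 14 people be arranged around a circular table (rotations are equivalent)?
Circular: fix one position, arrange the rest. (14-1)! = 6227020800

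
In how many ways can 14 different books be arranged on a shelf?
14! = 87178291200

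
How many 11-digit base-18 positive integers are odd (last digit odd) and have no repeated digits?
Last∈{1,3,5,7,9,11,13,15,17}. Last=0: 0. Last nonzero: 9×16×P(16,9) = 597793996800. Total = 597793996800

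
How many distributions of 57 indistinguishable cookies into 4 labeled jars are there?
C(57+4-1, 4-1) = C(60, 3) = 34220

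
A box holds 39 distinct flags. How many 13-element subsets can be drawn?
C(39,13) = 39!/(13!×26!) = 8122425444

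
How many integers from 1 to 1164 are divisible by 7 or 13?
⌊1164/7⌋ + ⌊1164/13⌋ - ⌊1164/91⌋ = 166 + 89 - 12 = 243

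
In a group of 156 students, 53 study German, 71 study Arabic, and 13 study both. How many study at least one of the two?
|A∪B| = |A| + |B| - |A∩B| = 53 + 71 - 13 = 111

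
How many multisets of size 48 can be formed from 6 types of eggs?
C(48+6-1, 6-1) = C(53, 5) = 2869685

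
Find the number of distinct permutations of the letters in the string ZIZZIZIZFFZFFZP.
15! / (3! × 1! × 7! × 4!) = 1801800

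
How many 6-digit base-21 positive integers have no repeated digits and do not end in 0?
Last digit: 20 nonzero choices. First digit: 19 (nonzero, ≠last). Middle 4: P(19,4) = 93024. Total = 35349120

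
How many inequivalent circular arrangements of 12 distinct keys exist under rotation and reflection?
(12-1)!/2 = 39916800/2 = 19958400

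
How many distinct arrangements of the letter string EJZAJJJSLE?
10! / (4! × 1! × 2! × 1! × 1! × 1!) = 75600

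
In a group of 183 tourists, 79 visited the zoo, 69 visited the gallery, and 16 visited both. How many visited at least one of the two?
|A∪B| = |A| + |B| - |A∩B| = 79 + 69 - 16 = 132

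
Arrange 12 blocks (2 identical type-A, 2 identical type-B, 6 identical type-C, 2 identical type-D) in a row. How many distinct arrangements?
12! / (2! × 2! × 6! × 2!) = 83160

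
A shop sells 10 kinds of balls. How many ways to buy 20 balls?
C(20+10-1, 10-1) = C(29, 9) = 10015005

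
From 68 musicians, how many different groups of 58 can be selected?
C(68,58) = 68!/(58!×10!) = 290752384208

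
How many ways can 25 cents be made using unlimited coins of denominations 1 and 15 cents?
Coefficient of x^25 in 1/(1-x^1) · 1/(1-x^15). Use j coins of 15 for j = 0..⌊25/15⌋ = 1, the rest in 1s: 1 + 1 = 2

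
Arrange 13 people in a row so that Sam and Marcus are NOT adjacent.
Total - adjacent = 13! - (13-1)!×2 = 6227020800 - 958003200 = 5269017600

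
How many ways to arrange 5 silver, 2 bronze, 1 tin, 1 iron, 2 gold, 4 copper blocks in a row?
15! / (5! × 2! × 1! × 1! × 2! × 4!) = 113513400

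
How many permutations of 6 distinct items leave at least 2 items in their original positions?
Exactly j fixed points: C(6,j)·!(6-j); sum over j ≥ 2 (derangement numbers via !m = (m-1)·(!(m-1) + !(m-2)): !0..!4 = 1, 0, 1, 2, 9). Σ_{j=2}^{6} C(6,j)·!(6-j) = C(6,2)·!4 + C(6,3)·!3 + C(6,4)·!2 + C(6,5)·!1 + C(6,6)·!0 = 15·9 + 20·2 + 15·1 + 6·0 + 1·1 = 191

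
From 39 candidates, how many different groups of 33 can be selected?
C(39,33) = 39!/(33!×6!) = 3262623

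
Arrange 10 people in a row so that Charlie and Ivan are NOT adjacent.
Total - adjacent = 10! - (10-1)!×2 = 3628800 - 725760 = 2903040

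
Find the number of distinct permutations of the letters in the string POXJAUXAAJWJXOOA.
16! / (1! × 1! × 3! × 1! × 3! × 3! × 4!) = 4036032000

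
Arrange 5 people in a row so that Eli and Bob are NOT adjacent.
Total - adjacent = 5! - (5-1)!×2 = 120 - 48 = 72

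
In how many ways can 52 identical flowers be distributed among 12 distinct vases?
C(52+12-1, 12-1) = C(63, 11) = 615790256823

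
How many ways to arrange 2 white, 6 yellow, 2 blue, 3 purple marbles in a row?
13! / (2! × 6! × 2! × 3!) = 360360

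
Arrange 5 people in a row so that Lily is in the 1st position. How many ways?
Fix one position: (5-1)! = 24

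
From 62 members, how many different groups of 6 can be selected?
C(62,6) = 62!/(6!×56!) = 61474519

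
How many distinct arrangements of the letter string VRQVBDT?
7! / (1! × 1! × 1! × 1! × 2! × 1!) = 2520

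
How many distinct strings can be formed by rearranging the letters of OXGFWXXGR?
9! / (1! × 2! × 1! × 3! × 1! × 1!) = 30240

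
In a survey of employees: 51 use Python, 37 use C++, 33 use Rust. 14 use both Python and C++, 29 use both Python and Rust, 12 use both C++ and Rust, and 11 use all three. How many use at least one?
|A∪B∪C| = 51+37+33-14-29-12+11 = 77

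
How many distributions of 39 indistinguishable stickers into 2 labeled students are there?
C(39+2-1, 2-1) = C(40, 1) = 40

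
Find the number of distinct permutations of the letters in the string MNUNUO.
6! / (1! × 2! × 2! × 1!) = 180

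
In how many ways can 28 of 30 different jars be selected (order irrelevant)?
C(30,28) = 30!/(28!×2!) = 435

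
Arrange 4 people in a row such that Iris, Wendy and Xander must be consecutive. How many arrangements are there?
Treat the 3 as one block: (4-3+1)! × 3! = 2 × 6 = 12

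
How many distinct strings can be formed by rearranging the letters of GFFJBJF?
7! / (2! × 1! × 1! × 3!) = 420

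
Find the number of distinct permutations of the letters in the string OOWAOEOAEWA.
11! / (4! × 2! × 3! × 2!) = 69300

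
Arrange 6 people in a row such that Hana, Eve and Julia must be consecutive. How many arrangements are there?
Treat the 3 as one block: (6-3+1)! × 3! = 24 × 6 = 144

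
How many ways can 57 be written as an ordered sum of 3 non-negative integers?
C(57+3-1, 3-1) = C(59, 2) = 1711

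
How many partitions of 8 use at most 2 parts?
By conjugation, equals partitions of 8 into parts ≤ 2. Let r_j(i) = number of partitions of i into parts ≤ j, for i = 0..8. r_1(i) = 1 for all i; r_j(i) = r_{j-1}(i) + r_j(i-j). Rows j = 2..2: ≤2: 1 1 2 2 3 3 4 4 5. r_2(8) = 5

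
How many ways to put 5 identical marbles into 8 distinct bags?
C(5+8-1, 8-1) = C(12, 7) = 792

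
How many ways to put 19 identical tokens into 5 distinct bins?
C(19+5-1, 5-1) = C(23, 4) = 8855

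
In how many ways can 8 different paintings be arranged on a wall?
8! = 40320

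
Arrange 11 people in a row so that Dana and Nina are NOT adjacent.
Total - adjacent = 11! - (11-1)!×2 = 39916800 - 7257600 = 32659200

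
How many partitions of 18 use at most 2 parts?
By conjugation, equals partitions of 18 into parts ≤ 2. Let r_j(i) = number of partitions of i into parts ≤ j, for i = 0..18. r_1(i) = 1 for all i; r_j(i) = r_{j-1}(i) + r_j(i-j). Rows j = 2..2: ≤2: 1 1 2 2 3 3 4 4 5 5 6 6 7 7 8 8 9 9 10. r_2(18) = 10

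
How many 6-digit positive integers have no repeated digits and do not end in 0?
Last digit: 9 nonzero choices. First digit: 8 (nonzero, ≠last). Middle 4: P(8,4) = 1680. Total = 120960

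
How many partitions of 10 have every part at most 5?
Let r_j(i) = number of partitions of i into parts ≤ j, for i = 0..10. r_1(i) = 1 for all i; r_j(i) = r_{j-1}(i) + r_j(i-j). Rows j = 2..5: ≤2: 1 1 2 2 3 3 4 4 5 5 6; ≤3: 1 1 2 3 4 5 7 8 10 12 14; ≤4: 1 1 2 3 5 6 9 11 15 18 23; ≤5: 1 1 2 3 5 7 10 13 18 23 30. r_5(10) = 30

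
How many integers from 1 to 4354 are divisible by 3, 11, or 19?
⌊4354/3⌋+⌊4354/11⌋+⌊4354/19⌋ - ⌊4354/33⌋-⌊4354/57⌋-⌊4354/209⌋ + ⌊4354/627⌋ = 1451+395+229 - 131-76-20 + 6 = 1854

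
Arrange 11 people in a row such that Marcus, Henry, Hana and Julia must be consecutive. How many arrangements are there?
Treat the 4 as one block: (11-4+1)! × 4! = 40320 × 24 = 967680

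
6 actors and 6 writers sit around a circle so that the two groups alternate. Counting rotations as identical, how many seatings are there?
Fix one of the actors: (6-1)! ways for the remaining actors, × 6! ways for the writers = 120 × 720 = 86400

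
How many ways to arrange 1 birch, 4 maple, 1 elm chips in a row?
6! / (1! × 4! × 1!) = 30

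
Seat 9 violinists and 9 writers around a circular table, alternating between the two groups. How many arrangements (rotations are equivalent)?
Fix one of the violinists: (9-1)! ways for the remaining violinists, × 9! ways for the writers = 40320 × 362880 = 14631321600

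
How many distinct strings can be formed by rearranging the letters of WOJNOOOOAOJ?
11! / (1! × 6! × 1! × 2! × 1!) = 27720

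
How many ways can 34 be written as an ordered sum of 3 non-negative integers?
C(34+3-1, 3-1) = C(36, 2) = 630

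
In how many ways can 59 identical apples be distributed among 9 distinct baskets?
C(59+9-1, 9-1) = C(67, 8) = 6522361560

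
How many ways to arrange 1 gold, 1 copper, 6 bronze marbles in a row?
8! / (1! × 1! × 6!) = 56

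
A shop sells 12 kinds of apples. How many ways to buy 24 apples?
C(24+12-1, 12-1) = C(35, 11) = 417225900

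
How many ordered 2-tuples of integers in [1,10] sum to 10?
Coefficient of x^10 in (x + x² + ... + x^10)^2. By inclusion-exclusion on dice exceeding 10: Σ_j (-1)^j C(2,j)·C(10-1-10j, 1) = C(2,0)·C(9,1) = 1·9 = 9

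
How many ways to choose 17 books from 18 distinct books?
C(18,17) = 18!/(17!×1!) = 18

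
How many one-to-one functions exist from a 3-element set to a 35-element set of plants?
P(35,3) = 35!/(35-3)! = 39270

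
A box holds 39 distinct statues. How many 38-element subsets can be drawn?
C(39,38) = 39!/(38!×1!) = 39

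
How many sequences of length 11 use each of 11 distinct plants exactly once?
11! = 39916800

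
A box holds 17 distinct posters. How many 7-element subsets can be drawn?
C(17,7) = 17!/(7!×10!) = 19448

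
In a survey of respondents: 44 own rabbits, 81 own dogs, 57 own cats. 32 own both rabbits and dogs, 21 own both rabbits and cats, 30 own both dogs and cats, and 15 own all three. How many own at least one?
|A∪B∪C| = 44+81+57-32-21-30+15 = 114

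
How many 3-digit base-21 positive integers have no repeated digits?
First digit: 20 choices (nonzero). Then descending: 20 × 20 × 19 = 7600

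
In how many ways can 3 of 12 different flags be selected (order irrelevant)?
C(12,3) = 12!/(3!×9!) = 220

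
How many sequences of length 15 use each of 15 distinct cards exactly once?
15! = 1307674368000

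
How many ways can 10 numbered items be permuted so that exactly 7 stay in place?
Choose the 7 fixed points C(10,7) = 120, derange the rest: !3 = Σ_{j=0}^{3} (-1)^j·3!/j! = 6 - 6 + 3 - 1 = 2. Product = 120 × 2 = 240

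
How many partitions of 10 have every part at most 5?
Let r_j(i) = number of partitions of i into parts ≤ j, for i = 0..10. r_1(i) = 1 for all i; r_j(i) = r_{j-1}(i) + r_j(i-j). Rows j = 2..5: ≤2: 1 1 2 2 3 3 4 4 5 5 6; ≤3: 1 1 2 3 4 5 7 8 10 12 14; ≤4: 1 1 2 3 5 6 9 11 15 18 23; ≤5: 1 1 2 3 5 7 10 13 18 23 30. r_5(10) = 30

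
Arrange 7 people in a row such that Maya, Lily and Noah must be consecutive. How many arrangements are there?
Treat the 3 as one block: (7-3+1)! × 3! = 120 × 6 = 720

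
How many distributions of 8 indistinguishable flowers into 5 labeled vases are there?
C(8+5-1, 5-1) = C(12, 4) = 495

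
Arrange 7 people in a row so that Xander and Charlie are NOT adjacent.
Total - adjacent = 7! - (7-1)!×2 = 5040 - 1440 = 3600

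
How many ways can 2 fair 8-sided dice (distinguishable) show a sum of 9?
Coefficient of x^9 in (x + x² + ... + x^8)^2. By inclusion-exclusion on dice exceeding 8: Σ_j (-1)^j C(2,j)·C(9-1-8j, 1) = C(2,0)·C(8,1) = 1·8 = 8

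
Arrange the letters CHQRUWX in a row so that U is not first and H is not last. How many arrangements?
By inclusion-exclusion: 7! - 2×(7-1)! + (7-2)! = 5040 - 1440 + 120 = 3720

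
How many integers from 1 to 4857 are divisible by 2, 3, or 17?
⌊4857/2⌋+⌊4857/3⌋+⌊4857/17⌋ - ⌊4857/6⌋-⌊4857/34⌋-⌊4857/51⌋ + ⌊4857/102⌋ = 2428+1619+285 - 809-142-95 + 47 = 3333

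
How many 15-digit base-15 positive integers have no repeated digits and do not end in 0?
Last digit: 14 nonzero choices. First digit: 13 (nonzero, ≠last). Middle 13: P(13,13) = 6227020800. Total = 1133317785600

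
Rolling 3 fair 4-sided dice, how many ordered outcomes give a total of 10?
Coefficient of x^10 in (x + x² + ... + x^4)^3. By inclusion-exclusion on dice exceeding 4: Σ_j (-1)^j C(3,j)·C(10-1-4j, 2) = C(3,0)·C(9,2) - C(3,1)·C(5,2) = 1·36 - 3·10 = 6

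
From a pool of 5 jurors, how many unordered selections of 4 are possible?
C(5,4) = 5!/(4!×1!) = 5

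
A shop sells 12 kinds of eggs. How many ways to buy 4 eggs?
C(4+12-1, 12-1) = C(15, 11) = 1365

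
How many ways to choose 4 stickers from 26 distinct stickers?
C(26,4) = 26!/(4!×22!) = 14950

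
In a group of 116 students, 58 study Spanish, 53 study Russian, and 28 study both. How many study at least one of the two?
|A∪B| = |A| + |B| - |A∩B| = 58 + 53 - 28 = 83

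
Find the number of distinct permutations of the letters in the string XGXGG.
5! / (2! × 3!) = 10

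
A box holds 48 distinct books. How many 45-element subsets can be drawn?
C(48,45) = 48!/(45!×3!) = 17296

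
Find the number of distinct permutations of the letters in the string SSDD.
4! / (2! × 2!) = 6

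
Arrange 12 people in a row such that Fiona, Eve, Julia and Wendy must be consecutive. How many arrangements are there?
Treat the 4 as one block: (12-4+1)! × 4! = 362880 × 24 = 8709120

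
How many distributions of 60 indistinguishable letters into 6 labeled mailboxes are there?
C(60+6-1, 6-1) = C(65, 5) = 8259888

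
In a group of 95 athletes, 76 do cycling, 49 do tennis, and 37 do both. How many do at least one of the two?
|A∪B| = |A| + |B| - |A∩B| = 76 + 49 - 37 = 88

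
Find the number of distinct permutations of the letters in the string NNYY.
4! / (2! × 2!) = 6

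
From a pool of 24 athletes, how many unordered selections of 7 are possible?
C(24,7) = 24!/(7!×17!) = 346104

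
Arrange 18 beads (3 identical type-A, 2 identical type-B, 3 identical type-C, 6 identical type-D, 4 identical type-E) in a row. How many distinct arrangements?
18! / (3! × 2! × 3! × 6! × 4!) = 5145940800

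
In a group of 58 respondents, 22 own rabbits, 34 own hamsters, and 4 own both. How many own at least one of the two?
|A∪B| = |A| + |B| - |A∩B| = 22 + 34 - 4 = 52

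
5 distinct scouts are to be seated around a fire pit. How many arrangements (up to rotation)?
Circular: fix one position, arrange the rest. (5-1)! = 24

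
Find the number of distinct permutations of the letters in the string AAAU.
4! / (3! × 1!) = 4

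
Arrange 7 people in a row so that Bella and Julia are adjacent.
Treat as block: (7-1)! × 2! = 720 × 2 = 1440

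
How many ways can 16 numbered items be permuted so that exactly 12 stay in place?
Choose the 12 fixed points C(16,12) = 1820, derange the rest: !4 = Σ_{j=0}^{4} (-1)^j·4!/j! = 24 - 24 + 12 - 4 + 1 = 9. Product = 1820 × 9 = 16380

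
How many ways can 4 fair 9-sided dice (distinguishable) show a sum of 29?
Coefficient of x^29 in (x + x² + ... + x^9)^4. By inclusion-exclusion on dice exceeding 9: Σ_j (-1)^j C(4,j)·C(29-1-9j, 3) = C(4,0)·C(28,3) - C(4,1)·C(19,3) + C(4,2)·C(10,3) = 1·3276 - 4·969 + 6·120 = 120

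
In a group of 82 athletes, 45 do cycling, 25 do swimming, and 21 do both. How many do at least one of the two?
|A∪B| = |A| + |B| - |A∩B| = 45 + 25 - 21 = 49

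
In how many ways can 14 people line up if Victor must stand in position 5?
Fix one position: (14-1)! = 6227020800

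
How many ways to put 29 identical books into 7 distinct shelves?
C(29+7-1, 7-1) = C(35, 6) = 1623160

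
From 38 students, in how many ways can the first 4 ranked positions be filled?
P(38,4) = 38!/(38-4)! = 1771560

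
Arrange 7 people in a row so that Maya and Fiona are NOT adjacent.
Total - adjacent = 7! - (7-1)!×2 = 5040 - 1440 = 3600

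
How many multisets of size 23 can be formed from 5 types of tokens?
C(23+5-1, 5-1) = C(27, 4) = 17550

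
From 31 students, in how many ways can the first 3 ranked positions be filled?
P(31,3) = 31!/(31-3)! = 26970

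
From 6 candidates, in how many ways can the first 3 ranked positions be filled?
P(6,3) = 6!/(6-3)! = 120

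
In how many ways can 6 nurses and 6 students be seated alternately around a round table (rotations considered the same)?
Fix one of the nurses: (6-1)! ways for the remaining nurses, × 6! ways for the students = 120 × 720 = 86400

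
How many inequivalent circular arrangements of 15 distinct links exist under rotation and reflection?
(15-1)!/2 = 87178291200/2 = 43589145600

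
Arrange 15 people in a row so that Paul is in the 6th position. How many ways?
Fix one position: (15-1)! = 87178291200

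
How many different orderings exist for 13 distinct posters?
13! = 6227020800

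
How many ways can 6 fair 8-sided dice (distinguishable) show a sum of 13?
Coefficient of x^13 in (x + x² + ... + x^8)^6. By inclusion-exclusion on dice exceeding 8: Σ_j (-1)^j C(6,j)·C(13-1-8j, 5) = C(6,0)·C(12,5) = 1·792 = 792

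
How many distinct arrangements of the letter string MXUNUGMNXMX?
11! / (2! × 1! × 3! × 2! × 3!) = 277200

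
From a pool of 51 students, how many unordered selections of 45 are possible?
C(51,45) = 51!/(45!×6!) = 18009460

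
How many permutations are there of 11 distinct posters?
11! = 39916800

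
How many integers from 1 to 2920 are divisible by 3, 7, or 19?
⌊2920/3⌋+⌊2920/7⌋+⌊2920/19⌋ - ⌊2920/21⌋-⌊2920/57⌋-⌊2920/133⌋ + ⌊2920/399⌋ = 973+417+153 - 139-51-21 + 7 = 1339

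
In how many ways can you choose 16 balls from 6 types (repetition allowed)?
C(16+6-1, 6-1) = C(21, 5) = 20349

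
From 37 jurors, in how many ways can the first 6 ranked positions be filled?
P(37,6) = 37!/(37-6)! = 1673844480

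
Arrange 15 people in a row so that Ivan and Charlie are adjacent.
Treat as block: (15-1)! × 2! = 87178291200 × 2 = 174356582400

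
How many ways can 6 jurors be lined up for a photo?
6! = 720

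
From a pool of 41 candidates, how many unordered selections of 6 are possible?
C(41,6) = 41!/(6!×35!) = 4496388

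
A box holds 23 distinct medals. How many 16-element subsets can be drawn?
C(23,16) = 23!/(16!×7!) = 245157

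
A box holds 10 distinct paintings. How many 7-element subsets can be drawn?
C(10,7) = 10!/(7!×3!) = 120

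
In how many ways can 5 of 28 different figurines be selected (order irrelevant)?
C(28,5) = 28!/(5!×23!) = 98280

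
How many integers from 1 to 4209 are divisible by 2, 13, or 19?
⌊4209/2⌋+⌊4209/13⌋+⌊4209/19⌋ - ⌊4209/26⌋-⌊4209/38⌋-⌊4209/247⌋ + ⌊4209/494⌋ = 2104+323+221 - 161-110-17 + 8 = 2368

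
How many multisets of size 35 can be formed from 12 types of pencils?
C(35+12-1, 12-1) = C(46, 11) = 13340783196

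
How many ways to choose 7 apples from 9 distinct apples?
C(9,7) = 9!/(7!×2!) = 36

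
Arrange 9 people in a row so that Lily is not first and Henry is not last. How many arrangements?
By inclusion-exclusion: 9! - 2×(9-1)! + (9-2)! = 362880 - 80640 + 5040 = 287280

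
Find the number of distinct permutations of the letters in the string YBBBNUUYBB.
10! / (1! × 2! × 5! × 2!) = 7560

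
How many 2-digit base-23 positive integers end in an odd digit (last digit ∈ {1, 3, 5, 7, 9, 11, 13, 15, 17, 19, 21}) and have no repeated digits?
Last∈{1,3,5,7,9,11,13,15,17,19,21}. Last=0: 0. Last nonzero: 11×21×P(21,0) = 231. Total = 231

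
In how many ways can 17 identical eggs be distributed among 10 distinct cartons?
C(17+10-1, 10-1) = C(26, 9) = 3124550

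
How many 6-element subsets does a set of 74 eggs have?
C(74,6) = 74!/(6!×68!) = 185250786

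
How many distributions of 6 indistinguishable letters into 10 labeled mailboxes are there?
C(6+10-1, 10-1) = C(15, 9) = 5005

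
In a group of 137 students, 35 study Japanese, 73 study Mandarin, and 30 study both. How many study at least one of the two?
|A∪B| = |A| + |B| - |A∩B| = 35 + 73 - 30 = 78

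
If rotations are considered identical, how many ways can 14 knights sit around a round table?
Circular: fix one position, arrange the rest. (14-1)! = 6227020800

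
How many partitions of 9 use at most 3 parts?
By conjugation, equals partitions of 9 into parts ≤ 3. Let r_j(i) = number of partitions of i into parts ≤ j, for i = 0..9. r_1(i) = 1 for all i; r_j(i) = r_{j-1}(i) + r_j(i-j). Rows j = 2..3: ≤2: 1 1 2 2 3 3 4 4 5 5; ≤3: 1 1 2 3 4 5 7 8 10 12. r_3(9) = 12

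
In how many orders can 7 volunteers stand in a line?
7! = 5040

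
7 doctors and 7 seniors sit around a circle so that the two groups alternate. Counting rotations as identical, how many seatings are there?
Fix one of the doctors: (7-1)! ways for the remaining doctors, × 7! ways for the seniors = 720 × 5040 = 3628800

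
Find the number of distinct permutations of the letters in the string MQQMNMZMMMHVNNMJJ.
17! / (2! × 1! × 1! × 7! × 2! × 3! × 1!) = 2940537600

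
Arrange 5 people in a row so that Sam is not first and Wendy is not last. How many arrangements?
By inclusion-exclusion: 5! - 2×(5-1)! + (5-2)! = 120 - 48 + 6 = 78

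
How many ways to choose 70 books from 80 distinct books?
C(80,70) = 80!/(70!×10!) = 1646492110120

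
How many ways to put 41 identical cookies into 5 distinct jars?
C(41+5-1, 5-1) = C(45, 4) = 148995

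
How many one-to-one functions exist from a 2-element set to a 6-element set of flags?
P(6,2) = 6!/(6-2)! = 30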